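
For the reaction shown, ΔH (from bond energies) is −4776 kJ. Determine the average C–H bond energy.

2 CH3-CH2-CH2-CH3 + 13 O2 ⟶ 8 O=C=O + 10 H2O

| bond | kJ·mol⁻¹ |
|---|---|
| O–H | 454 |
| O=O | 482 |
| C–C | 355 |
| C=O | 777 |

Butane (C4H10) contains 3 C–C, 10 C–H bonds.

D(C–H) ≈ 417 kJ/mol

Let D be the C–H bond energy.
Σ(broken) = 6×355 + 20×D + 13×482 = 8396 + 20D
Σ(formed) = 16×777 + 20×454 = 21512
ΔH = Σ(broken) − Σ(formed) = (8396 + 20D) − (21512) = −13116 + 20D
Setting this equal to −4776 kJ gives 20D = 8340, so D = 417 kJ/mol.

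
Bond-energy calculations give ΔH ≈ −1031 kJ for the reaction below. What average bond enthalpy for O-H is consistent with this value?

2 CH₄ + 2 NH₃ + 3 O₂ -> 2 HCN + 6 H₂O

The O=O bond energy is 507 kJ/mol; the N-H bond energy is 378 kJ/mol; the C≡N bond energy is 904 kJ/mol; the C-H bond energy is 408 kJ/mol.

Let D be the O-H bond energy.
Σ(broken) = 8×408 + 6×378 + 3×507 = 7053
Σ(formed) = 2×904 + 2×408 + 12×D = 2624 + 12D
ΔH = Σ(broken) − Σ(formed) = (7053) − (2624 + 12D) = +4429 − 12D
Setting this equal to −1031 kJ gives 12D = 5460, so D = 455 kJ/mol.

D(O-H) ≈ 455 kJ/mol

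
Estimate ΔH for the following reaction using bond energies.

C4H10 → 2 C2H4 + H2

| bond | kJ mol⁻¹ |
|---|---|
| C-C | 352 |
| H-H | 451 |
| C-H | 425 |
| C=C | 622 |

ΔH ≈ +211 kJ

Bonds broken (reactants):
  C-C: 3 × 352 = 1056
  C-H: 10 × 425 = 4250
  Σ(broken) = 5306 kJ
Bonds formed (products):
  C-H: 8 × 425 = 3400
  C=C: 2 × 622 = 1244
  H-H: 1 × 451 = 451
  Σ(formed) = 5095 kJ
ΔH = Σ(broken) − Σ(formed) = 5306 − 5095 = +211 kJ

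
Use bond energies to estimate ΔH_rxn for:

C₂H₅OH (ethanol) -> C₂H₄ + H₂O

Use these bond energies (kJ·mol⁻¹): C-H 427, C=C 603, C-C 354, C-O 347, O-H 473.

ΔH ≈ +52 kJ

Bonds broken (reactants):
  C-C: 1 × 354 = 354
  C-H: 5 × 427 = 2135
  C-O: 1 × 347 = 347
  O-H: 1 × 473 = 473
  Σ(broken) = 3309 kJ
Bonds formed (products):
  C-H: 4 × 427 = 1708
  C=C: 1 × 603 = 603
  O-H: 2 × 473 = 946
  Σ(formed) = 3257 kJ
ΔH = Σ(broken) − Σ(formed) = 3309 − 3257 = +52 kJ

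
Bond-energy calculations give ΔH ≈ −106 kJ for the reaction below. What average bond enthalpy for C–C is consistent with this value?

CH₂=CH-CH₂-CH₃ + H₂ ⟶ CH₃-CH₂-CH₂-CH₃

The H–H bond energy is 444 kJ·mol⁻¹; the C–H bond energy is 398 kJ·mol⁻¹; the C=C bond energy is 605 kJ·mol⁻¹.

Let D be the C–C bond energy.
Σ(broken) = 2×D + 8×398 + 1×605 + 1×444 = 4233 + 2D
Σ(formed) = 3×D + 10×398 = 3980 + 3D
ΔH = Σ(broken) − Σ(formed) = (4233 + 2D) − (3980 + 3D) = +253 − D
Setting this equal to −106 kJ gives D = 359 kJ/mol.

D(C–C) ≈ 359 kJ/mol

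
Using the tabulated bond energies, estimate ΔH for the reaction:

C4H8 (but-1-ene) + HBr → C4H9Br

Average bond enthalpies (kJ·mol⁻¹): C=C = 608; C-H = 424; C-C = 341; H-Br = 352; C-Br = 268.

ΔH ≈ −73 kJ

Bonds broken (reactants):
  C-C: 2 × 341 = 682
  C-H: 8 × 424 = 3392
  C=C: 1 × 608 = 608
  H-Br: 1 × 352 = 352
  Σ(broken) = 5034 kJ
Bonds formed (products):
  C-Br: 1 × 268 = 268
  C-C: 3 × 341 = 1023
  C-H: 9 × 424 = 3816
  Σ(formed) = 5107 kJ
ΔH = Σ(broken) − Σ(formed) = 5034 − 5107 = −73 kJ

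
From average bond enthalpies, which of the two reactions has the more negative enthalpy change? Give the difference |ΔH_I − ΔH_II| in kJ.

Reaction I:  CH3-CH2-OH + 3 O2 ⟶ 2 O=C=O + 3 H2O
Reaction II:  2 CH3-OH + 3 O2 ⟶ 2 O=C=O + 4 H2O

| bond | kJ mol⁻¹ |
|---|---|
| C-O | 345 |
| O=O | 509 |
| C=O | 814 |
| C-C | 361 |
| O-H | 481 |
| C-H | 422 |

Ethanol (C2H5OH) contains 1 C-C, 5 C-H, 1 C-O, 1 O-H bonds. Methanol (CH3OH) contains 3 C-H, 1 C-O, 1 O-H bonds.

Reaction II, by 75 kJ

Reaction I:
  Bonds broken (reactants):
    C-C: 1 × 361 = 361
    C-H: 5 × 422 = 2110
    C-O: 1 × 345 = 345
    O-H: 1 × 481 = 481
    O=O: 3 × 509 = 1527
    Σ(broken) = 4824 kJ
  Bonds formed (products):
    C=O: 4 × 814 = 3256
    O-H: 6 × 481 = 2886
    Σ(formed) = 6142 kJ
  ΔH_I = 4824 − 6142 = −1318 kJ
Reaction II:
  Bonds broken (reactants):
    C-H: 6 × 422 = 2532
    C-O: 2 × 345 = 690
    O-H: 2 × 481 = 962
    O=O: 3 × 509 = 1527
    Σ(broken) = 5711 kJ
  Bonds formed (products):
    C=O: 4 × 814 = 3256
    O-H: 8 × 481 = 3848
    Σ(formed) = 7104 kJ
  ΔH_II = 5711 − 7104 = −1393 kJ
ΔH_I − ΔH_II = +75 kJ, so reaction II has the more negative ΔH; |ΔH_I − ΔH_II| = 75 kJ.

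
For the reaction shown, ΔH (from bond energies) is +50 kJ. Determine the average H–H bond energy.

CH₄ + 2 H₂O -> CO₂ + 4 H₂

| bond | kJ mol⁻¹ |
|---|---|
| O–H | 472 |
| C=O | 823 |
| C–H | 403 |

Let D be the H–H bond energy.
Σ(broken) = 4×403 + 4×472 = 3500
Σ(formed) = 2×823 + 4×D = 1646 + 4D
ΔH = Σ(broken) − Σ(formed) = (3500) − (1646 + 4D) = +1854 − 4D
Setting this equal to +50 kJ gives 4D = 1804, so D = 451 kJ/mol.

D(H–H) ≈ 451 kJ/mol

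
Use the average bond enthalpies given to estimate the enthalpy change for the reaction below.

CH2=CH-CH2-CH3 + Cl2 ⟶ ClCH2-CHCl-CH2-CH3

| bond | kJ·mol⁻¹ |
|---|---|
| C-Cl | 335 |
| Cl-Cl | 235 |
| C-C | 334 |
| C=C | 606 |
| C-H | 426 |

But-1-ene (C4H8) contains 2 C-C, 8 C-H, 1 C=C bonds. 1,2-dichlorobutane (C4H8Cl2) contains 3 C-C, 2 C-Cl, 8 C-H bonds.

Bonds broken (reactants):
  C-C: 2 × 334 = 668
  C-H: 8 × 426 = 3408
  C=C: 1 × 606 = 606
  Cl-Cl: 1 × 235 = 235
  Σ(broken) = 4917 kJ
Bonds formed (products):
  C-C: 3 × 334 = 1002
  C-Cl: 2 × 335 = 670
  C-H: 8 × 426 = 3408
  Σ(formed) = 5080 kJ
ΔH = Σ(broken) − Σ(formed) = 4917 − 5080 = −163 kJ

ΔH ≈ −163 kJ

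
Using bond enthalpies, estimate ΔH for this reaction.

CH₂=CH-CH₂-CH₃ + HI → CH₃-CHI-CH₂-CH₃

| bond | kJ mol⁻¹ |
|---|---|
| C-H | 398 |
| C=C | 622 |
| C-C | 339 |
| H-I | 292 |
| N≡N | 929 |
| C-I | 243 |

Bonds broken (reactants):
  C-C: 2 × 339 = 678
  C-H: 8 × 398 = 3184
  C=C: 1 × 622 = 622
  H-I: 1 × 292 = 292
  Σ(broken) = 4776 kJ
Bonds formed (products):
  C-C: 3 × 339 = 1017
  C-H: 9 × 398 = 3582
  C-I: 1 × 243 = 243
  Σ(formed) = 4842 kJ
ΔH = Σ(broken) − Σ(formed) = 4776 − 4842 = −66 kJ

ΔH ≈ −66 kJ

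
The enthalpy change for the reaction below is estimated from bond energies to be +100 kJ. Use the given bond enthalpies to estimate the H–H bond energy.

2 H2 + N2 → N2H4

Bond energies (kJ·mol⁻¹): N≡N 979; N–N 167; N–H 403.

Let D be the H–H bond energy.
Σ(broken) = 2×D + 1×979 = 979 + 2D
Σ(formed) = 4×403 + 1×167 = 1779
ΔH = Σ(broken) − Σ(formed) = (979 + 2D) − (1779) = −800 + 2D
Setting this equal to +100 kJ gives 2D = 900, so D = 450 kJ/mol.

D(H–H) ≈ 450 kJ/mol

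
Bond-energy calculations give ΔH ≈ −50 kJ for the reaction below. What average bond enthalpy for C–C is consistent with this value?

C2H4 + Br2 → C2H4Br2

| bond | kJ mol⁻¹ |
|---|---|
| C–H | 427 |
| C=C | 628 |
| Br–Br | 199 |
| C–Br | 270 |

D(C–C) ≈ 337 kJ/mol

Let D be the C–C bond energy.
Σ(broken) = 1×199 + 4×427 + 1×628 = 2535
Σ(formed) = 2×270 + 1×D + 4×427 = 2248 + D
ΔH = Σ(broken) − Σ(formed) = (2535) − (2248 + D) = +287 − D
Setting this equal to −50 kJ gives D = 337 kJ/mol.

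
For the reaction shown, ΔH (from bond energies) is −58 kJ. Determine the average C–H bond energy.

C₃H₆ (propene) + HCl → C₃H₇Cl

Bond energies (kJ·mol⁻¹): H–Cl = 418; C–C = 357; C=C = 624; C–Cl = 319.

Let D be the C–H bond energy.
Σ(broken) = 1×357 + 6×D + 1×624 + 1×418 = 1399 + 6D
Σ(formed) = 2×357 + 1×319 + 7×D = 1033 + 7D
ΔH = Σ(broken) − Σ(formed) = (1399 + 6D) − (1033 + 7D) = +366 − D
Setting this equal to −58 kJ gives D = 424 kJ/mol.

D(C–H) ≈ 424 kJ/mol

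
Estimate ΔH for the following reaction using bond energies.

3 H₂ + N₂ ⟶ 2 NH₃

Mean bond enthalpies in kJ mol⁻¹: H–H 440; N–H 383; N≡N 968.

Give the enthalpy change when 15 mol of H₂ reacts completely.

ΔH = −50 kJ

Bonds broken (reactants):
  H–H: 3 × 440 = 1320
  N≡N: 1 × 968 = 968
  Σ(broken) = 2288 kJ
Bonds formed (products):
  N–H: 6 × 383 = 2298
  Σ(formed) = 2298 kJ
ΔH = Σ(broken) − Σ(formed) = 2288 − 2298 = −10 kJ
For 5× the reaction as written: 5 × (−10) = −50 kJ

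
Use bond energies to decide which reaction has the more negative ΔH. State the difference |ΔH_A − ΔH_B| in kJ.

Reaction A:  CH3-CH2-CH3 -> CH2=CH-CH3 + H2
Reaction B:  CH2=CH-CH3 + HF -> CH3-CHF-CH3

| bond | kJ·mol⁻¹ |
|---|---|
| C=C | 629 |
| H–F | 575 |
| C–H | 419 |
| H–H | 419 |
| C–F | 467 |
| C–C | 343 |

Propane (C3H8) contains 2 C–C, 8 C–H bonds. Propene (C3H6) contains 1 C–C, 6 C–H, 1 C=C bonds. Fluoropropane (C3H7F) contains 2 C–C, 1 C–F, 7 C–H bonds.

Reaction A:
  Bonds broken (reactants):
    C–C: 2 × 343 = 686
    C–H: 8 × 419 = 3352
    Σ(broken) = 4038 kJ
  Bonds formed (products):
    C–C: 1 × 343 = 343
    C–H: 6 × 419 = 2514
    C=C: 1 × 629 = 629
    H–H: 1 × 419 = 419
    Σ(formed) = 3905 kJ
  ΔH_A = 4038 − 3905 = +133 kJ
Reaction B:
  Bonds broken (reactants):
    C–C: 1 × 343 = 343
    C–H: 6 × 419 = 2514
    C=C: 1 × 629 = 629
    H–F: 1 × 575 = 575
    Σ(broken) = 4061 kJ
  Bonds formed (products):
    C–C: 2 × 343 = 686
    C–F: 1 × 467 = 467
    C–H: 7 × 419 = 2933
    Σ(formed) = 4086 kJ
  ΔH_B = 4061 − 4086 = −25 kJ
ΔH_A − ΔH_B = +158 kJ, so reaction B has the more negative ΔH; |ΔH_A − ΔH_B| = 158 kJ.

Reaction B, by 158 kJ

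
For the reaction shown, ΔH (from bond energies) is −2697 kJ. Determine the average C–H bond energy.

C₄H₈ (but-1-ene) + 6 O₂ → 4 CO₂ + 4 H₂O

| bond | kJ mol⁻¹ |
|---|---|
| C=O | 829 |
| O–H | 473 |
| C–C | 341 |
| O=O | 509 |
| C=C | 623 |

Let D be the C–H bond energy.
Σ(broken) = 2×341 + 8×D + 1×623 + 6×509 = 4359 + 8D
Σ(formed) = 8×829 + 8×473 = 10416
ΔH = Σ(broken) − Σ(formed) = (4359 + 8D) − (10416) = −6057 + 8D
Setting this equal to −2697 kJ gives 8D = 3360, so D = 420 kJ/mol.

D(C–H) ≈ 420 kJ/mol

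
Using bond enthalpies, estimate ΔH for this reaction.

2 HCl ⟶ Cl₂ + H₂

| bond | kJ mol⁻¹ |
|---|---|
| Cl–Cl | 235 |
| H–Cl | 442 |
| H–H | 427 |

Bonds broken (reactants):
  H–Cl: 2 × 442 = 884
  Σ(broken) = 884 kJ
Bonds formed (products):
  Cl–Cl: 1 × 235 = 235
  H–H: 1 × 427 = 427
  Σ(formed) = 662 kJ
ΔH = Σ(broken) − Σ(formed) = 884 − 662 = +222 kJ

ΔH ≈ +222 kJ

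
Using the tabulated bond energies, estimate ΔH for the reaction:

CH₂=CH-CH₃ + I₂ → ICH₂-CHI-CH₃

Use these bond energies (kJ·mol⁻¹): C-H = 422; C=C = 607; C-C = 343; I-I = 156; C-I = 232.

ΔH ≈ −44 kJ

Bonds broken (reactants):
  C-C: 1 × 343 = 343
  C-H: 6 × 422 = 2532
  C=C: 1 × 607 = 607
  I-I: 1 × 156 = 156
  Σ(broken) = 3638 kJ
Bonds formed (products):
  C-C: 2 × 343 = 686
  C-H: 6 × 422 = 2532
  C-I: 2 × 232 = 464
  Σ(formed) = 3682 kJ
ΔH = Σ(broken) − Σ(formed) = 3638 − 3682 = −44 kJ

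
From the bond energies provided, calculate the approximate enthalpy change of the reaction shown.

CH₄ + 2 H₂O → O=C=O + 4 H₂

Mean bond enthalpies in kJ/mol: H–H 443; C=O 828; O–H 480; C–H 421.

Bonds broken (reactants):
  C–H: 4 × 421 = 1684
  O–H: 4 × 480 = 1920
  Σ(broken) = 3604 kJ
Bonds formed (products):
  C=O: 2 × 828 = 1656
  H–H: 4 × 443 = 1772
  Σ(formed) = 3428 kJ
ΔH = Σ(broken) − Σ(formed) = 3604 − 3428 = +176 kJ

ΔH ≈ +176 kJ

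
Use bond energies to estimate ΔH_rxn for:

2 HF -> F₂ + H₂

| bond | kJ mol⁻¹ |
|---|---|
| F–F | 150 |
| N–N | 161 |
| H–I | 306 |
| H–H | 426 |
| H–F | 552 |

Bonds broken (reactants):
  H–F: 2 × 552 = 1104
  Σ(broken) = 1104 kJ
Bonds formed (products):
  F–F: 1 × 150 = 150
  H–H: 1 × 426 = 426
  Σ(formed) = 576 kJ
ΔH = Σ(broken) − Σ(formed) = 1104 − 576 = +528 kJ

ΔH ≈ +528 kJ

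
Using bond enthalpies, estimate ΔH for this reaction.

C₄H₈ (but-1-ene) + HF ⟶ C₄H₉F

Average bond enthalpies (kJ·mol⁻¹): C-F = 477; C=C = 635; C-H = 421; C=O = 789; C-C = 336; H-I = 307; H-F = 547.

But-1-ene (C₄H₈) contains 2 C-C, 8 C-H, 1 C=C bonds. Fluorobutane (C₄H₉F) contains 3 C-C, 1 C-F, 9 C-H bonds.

Bonds broken (reactants):
  C-C: 2 × 336 = 672
  C-H: 8 × 421 = 3368
  C=C: 1 × 635 = 635
  H-F: 1 × 547 = 547
  Σ(broken) = 5222 kJ
Bonds formed (products):
  C-C: 3 × 336 = 1008
  C-F: 1 × 477 = 477
  C-H: 9 × 421 = 3789
  Σ(formed) = 5274 kJ
ΔH = Σ(broken) − Σ(formed) = 5222 − 5274 = −52 kJ

ΔH ≈ −52 kJ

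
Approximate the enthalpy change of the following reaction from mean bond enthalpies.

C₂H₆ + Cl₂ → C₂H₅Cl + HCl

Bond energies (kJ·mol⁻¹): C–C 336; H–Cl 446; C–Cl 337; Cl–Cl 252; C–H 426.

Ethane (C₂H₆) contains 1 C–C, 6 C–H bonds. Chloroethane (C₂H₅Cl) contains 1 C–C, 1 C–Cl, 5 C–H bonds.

Bonds broken (reactants):
  C–C: 1 × 336 = 336
  C–H: 6 × 426 = 2556
  Cl–Cl: 1 × 252 = 252
  Σ(broken) = 3144 kJ
Bonds formed (products):
  C–C: 1 × 336 = 336
  C–Cl: 1 × 337 = 337
  C–H: 5 × 426 = 2130
  H–Cl: 1 × 446 = 446
  Σ(formed) = 3249 kJ
ΔH = Σ(broken) − Σ(formed) = 3144 − 3249 = −105 kJ

ΔH ≈ −105 kJ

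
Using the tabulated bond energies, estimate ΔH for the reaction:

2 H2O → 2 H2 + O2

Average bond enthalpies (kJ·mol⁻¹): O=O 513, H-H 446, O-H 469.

Bonds broken (reactants):
  O-H: 4 × 469 = 1876
  Σ(broken) = 1876 kJ
Bonds formed (products):
  H-H: 2 × 446 = 892
  O=O: 1 × 513 = 513
  Σ(formed) = 1405 kJ
ΔH = Σ(broken) − Σ(formed) = 1876 − 1405 = +471 kJ

ΔH ≈ +471 kJ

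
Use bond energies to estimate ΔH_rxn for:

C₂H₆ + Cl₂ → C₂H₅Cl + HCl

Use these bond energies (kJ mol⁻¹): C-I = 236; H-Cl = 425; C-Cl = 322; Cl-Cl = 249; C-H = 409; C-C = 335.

Bonds broken (reactants):
  C-C: 1 × 335 = 335
  C-H: 6 × 409 = 2454
  Cl-Cl: 1 × 249 = 249
  Σ(broken) = 3038 kJ
Bonds formed (products):
  C-C: 1 × 335 = 335
  C-Cl: 1 × 322 = 322
  C-H: 5 × 409 = 2045
  H-Cl: 1 × 425 = 425
  Σ(formed) = 3127 kJ
ΔH = Σ(broken) − Σ(formed) = 3038 − 3127 = −89 kJ

ΔH ≈ −89 kJ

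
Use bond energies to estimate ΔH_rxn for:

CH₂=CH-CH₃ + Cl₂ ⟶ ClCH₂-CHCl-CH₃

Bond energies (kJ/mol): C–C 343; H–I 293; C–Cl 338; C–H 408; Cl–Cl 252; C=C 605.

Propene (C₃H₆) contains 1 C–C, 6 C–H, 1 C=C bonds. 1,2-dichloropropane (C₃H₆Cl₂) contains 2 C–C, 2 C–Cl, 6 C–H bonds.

ΔH ≈ −162 kJ

Bonds broken (reactants):
  C–C: 1 × 343 = 343
  C–H: 6 × 408 = 2448
  C=C: 1 × 605 = 605
  Cl–Cl: 1 × 252 = 252
  Σ(broken) = 3648 kJ
Bonds formed (products):
  C–C: 2 × 343 = 686
  C–Cl: 2 × 338 = 676
  C–H: 6 × 408 = 2448
  Σ(formed) = 3810 kJ
ΔH = Σ(broken) − Σ(formed) = 3648 − 3810 = −162 kJ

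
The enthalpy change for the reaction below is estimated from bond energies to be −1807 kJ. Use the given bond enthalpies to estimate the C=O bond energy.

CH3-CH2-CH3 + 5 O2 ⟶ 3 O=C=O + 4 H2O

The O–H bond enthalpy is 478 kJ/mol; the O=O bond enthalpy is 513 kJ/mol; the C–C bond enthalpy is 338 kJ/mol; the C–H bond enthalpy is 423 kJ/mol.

D(C=O) ≈ 768 kJ/mol

Let D be the C=O bond energy.
Σ(broken) = 2×338 + 8×423 + 5×513 = 6625
Σ(formed) = 6×D + 8×478 = 3824 + 6D
ΔH = Σ(broken) − Σ(formed) = (6625) − (3824 + 6D) = +2801 − 6D
Setting this equal to −1807 kJ gives 6D = 4608, so D = 768 kJ/mol.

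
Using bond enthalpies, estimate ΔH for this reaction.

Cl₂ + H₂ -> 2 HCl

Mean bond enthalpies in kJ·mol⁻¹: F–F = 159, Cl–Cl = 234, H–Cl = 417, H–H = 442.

Bonds broken (reactants):
  Cl–Cl: 1 × 234 = 234
  H–H: 1 × 442 = 442
  Σ(broken) = 676 kJ
Bonds formed (products):
  H–Cl: 2 × 417 = 834
  Σ(formed) = 834 kJ
ΔH = Σ(broken) − Σ(formed) = 676 − 834 = −158 kJ

ΔH ≈ −158 kJ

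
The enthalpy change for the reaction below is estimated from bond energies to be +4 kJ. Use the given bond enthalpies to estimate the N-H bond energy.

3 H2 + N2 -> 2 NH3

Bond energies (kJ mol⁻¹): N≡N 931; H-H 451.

Let D be the N-H bond energy.
Σ(broken) = 3×451 + 1×931 = 2284
Σ(formed) = 6×D = 6D
ΔH = Σ(broken) − Σ(formed) = (2284) − (6D) = +2284 − 6D
Setting this equal to +4 kJ gives 6D = 2280, so D = 380 kJ/mol.

D(N-H) ≈ 380 kJ/mol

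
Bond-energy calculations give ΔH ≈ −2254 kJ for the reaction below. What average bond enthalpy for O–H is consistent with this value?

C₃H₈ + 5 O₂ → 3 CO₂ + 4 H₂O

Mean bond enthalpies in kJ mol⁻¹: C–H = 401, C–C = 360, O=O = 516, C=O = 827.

Let D be the O–H bond energy.
Σ(broken) = 2×360 + 8×401 + 5×516 = 6508
Σ(formed) = 6×827 + 8×D = 4962 + 8D
ΔH = Σ(broken) − Σ(formed) = (6508) − (4962 + 8D) = +1546 − 8D
Setting this equal to −2254 kJ gives 8D = 3800, so D = 475 kJ/mol.

D(O–H) ≈ 475 kJ/mol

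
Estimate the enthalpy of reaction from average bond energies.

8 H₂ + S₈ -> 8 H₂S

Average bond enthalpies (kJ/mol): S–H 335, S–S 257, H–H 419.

Bonds broken (reactants):
  H–H: 8 × 419 = 3352
  S–S: 8 × 257 = 2056
  Σ(broken) = 5408 kJ
Bonds formed (products):
  S–H: 16 × 335 = 5360
  Σ(formed) = 5360 kJ
ΔH = Σ(broken) − Σ(formed) = 5408 − 5360 = +48 kJ

ΔH ≈ +48 kJ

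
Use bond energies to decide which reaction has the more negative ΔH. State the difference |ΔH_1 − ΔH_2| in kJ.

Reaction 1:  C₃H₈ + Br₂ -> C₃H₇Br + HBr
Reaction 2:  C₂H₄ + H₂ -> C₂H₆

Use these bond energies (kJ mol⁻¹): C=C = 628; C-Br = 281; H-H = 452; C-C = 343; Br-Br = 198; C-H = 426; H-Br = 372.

Reaction 1:
  Bonds broken (reactants):
    Br-Br: 1 × 198 = 198
    C-C: 2 × 343 = 686
    C-H: 8 × 426 = 3408
    Σ(broken) = 4292 kJ
  Bonds formed (products):
    C-Br: 1 × 281 = 281
    C-C: 2 × 343 = 686
    C-H: 7 × 426 = 2982
    H-Br: 1 × 372 = 372
    Σ(formed) = 4321 kJ
  ΔH_1 = 4292 − 4321 = −29 kJ
Reaction 2:
  Bonds broken (reactants):
    C-H: 4 × 426 = 1704
    C=C: 1 × 628 = 628
    H-H: 1 × 452 = 452
    Σ(broken) = 2784 kJ
  Bonds formed (products):
    C-C: 1 × 343 = 343
    C-H: 6 × 426 = 2556
    Σ(formed) = 2899 kJ
  ΔH_2 = 2784 − 2899 = −115 kJ
ΔH_1 − ΔH_2 = +86 kJ, so reaction 2 has the more negative ΔH; |ΔH_1 − ΔH_2| = 86 kJ.

Reaction 2, by 86 kJ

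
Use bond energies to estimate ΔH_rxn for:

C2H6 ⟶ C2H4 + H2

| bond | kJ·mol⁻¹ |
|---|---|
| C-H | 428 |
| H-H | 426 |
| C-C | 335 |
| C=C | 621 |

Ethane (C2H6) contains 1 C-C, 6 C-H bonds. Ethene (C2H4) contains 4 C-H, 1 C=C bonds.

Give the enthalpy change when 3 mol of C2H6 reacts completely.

ΔH = +432 kJ

Bonds broken (reactants):
  C-C: 1 × 335 = 335
  C-H: 6 × 428 = 2568
  Σ(broken) = 2903 kJ
Bonds formed (products):
  C-H: 4 × 428 = 1712
  C=C: 1 × 621 = 621
  H-H: 1 × 426 = 426
  Σ(formed) = 2759 kJ
ΔH = Σ(broken) − Σ(formed) = 2903 − 2759 = +144 kJ
For 3× the reaction as written: 3 × (+144) = +432 kJ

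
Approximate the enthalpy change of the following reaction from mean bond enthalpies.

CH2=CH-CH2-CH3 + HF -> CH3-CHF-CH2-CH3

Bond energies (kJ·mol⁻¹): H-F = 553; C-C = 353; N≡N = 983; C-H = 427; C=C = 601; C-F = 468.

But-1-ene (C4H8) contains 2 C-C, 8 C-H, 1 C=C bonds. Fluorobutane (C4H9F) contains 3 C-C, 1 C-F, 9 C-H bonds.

Bonds broken (reactants):
  C-C: 2 × 353 = 706
  C-H: 8 × 427 = 3416
  C=C: 1 × 601 = 601
  H-F: 1 × 553 = 553
  Σ(broken) = 5276 kJ
Bonds formed (products):
  C-C: 3 × 353 = 1059
  C-F: 1 × 468 = 468
  C-H: 9 × 427 = 3843
  Σ(formed) = 5370 kJ
ΔH = Σ(broken) − Σ(formed) = 5276 − 5370 = −94 kJ

ΔH ≈ −94 kJ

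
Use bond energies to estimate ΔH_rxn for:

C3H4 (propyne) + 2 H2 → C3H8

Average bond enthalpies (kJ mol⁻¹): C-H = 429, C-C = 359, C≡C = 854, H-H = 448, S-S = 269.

Bonds broken (reactants):
  C≡C: 1 × 854 = 854
  C-C: 1 × 359 = 359
  C-H: 4 × 429 = 1716
  H-H: 2 × 448 = 896
  Σ(broken) = 3825 kJ
Bonds formed (products):
  C-C: 2 × 359 = 718
  C-H: 8 × 429 = 3432
  Σ(formed) = 4150 kJ
ΔH = Σ(broken) − Σ(formed) = 3825 − 4150 = −325 kJ

ΔH ≈ −325 kJ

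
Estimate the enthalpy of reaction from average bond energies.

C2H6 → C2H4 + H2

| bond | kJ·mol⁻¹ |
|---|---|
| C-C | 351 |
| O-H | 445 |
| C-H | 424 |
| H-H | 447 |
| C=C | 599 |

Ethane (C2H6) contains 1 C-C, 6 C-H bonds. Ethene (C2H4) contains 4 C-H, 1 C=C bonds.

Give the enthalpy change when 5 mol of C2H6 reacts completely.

Bonds broken (reactants):
  C-C: 1 × 351 = 351
  C-H: 6 × 424 = 2544
  Σ(broken) = 2895 kJ
Bonds formed (products):
  C-H: 4 × 424 = 1696
  C=C: 1 × 599 = 599
  H-H: 1 × 447 = 447
  Σ(formed) = 2742 kJ
ΔH = Σ(broken) − Σ(formed) = 2895 − 2742 = +153 kJ
For 5× the reaction as written: 5 × (+153) = +765 kJ

ΔH = +765 kJ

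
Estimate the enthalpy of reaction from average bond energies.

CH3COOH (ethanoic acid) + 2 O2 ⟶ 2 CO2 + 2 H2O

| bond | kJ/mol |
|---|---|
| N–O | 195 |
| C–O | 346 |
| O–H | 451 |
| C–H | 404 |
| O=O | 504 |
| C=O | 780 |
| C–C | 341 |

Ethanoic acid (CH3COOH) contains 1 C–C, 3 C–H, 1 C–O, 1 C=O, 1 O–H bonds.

ΔH ≈ −786 kJ

Bonds broken (reactants):
  C–C: 1 × 341 = 341
  C–H: 3 × 404 = 1212
  C–O: 1 × 346 = 346
  C=O: 1 × 780 = 780
  O–H: 1 × 451 = 451
  O=O: 2 × 504 = 1008
  Σ(broken) = 4138 kJ
Bonds formed (products):
  C=O: 4 × 780 = 3120
  O–H: 4 × 451 = 1804
  Σ(formed) = 4924 kJ
ΔH = Σ(broken) − Σ(formed) = 4138 − 4924 = −786 kJ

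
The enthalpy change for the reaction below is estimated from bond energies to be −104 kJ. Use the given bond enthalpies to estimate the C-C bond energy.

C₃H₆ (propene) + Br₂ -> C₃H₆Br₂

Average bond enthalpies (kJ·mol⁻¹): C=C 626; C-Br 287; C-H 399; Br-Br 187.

Let D be the C-C bond energy.
Σ(broken) = 1×187 + 1×D + 6×399 + 1×626 = 3207 + D
Σ(formed) = 2×287 + 2×D + 6×399 = 2968 + 2D
ΔH = Σ(broken) − Σ(formed) = (3207 + D) − (2968 + 2D) = +239 − D
Setting this equal to −104 kJ gives D = 343 kJ/mol.

D(C-C) ≈ 343 kJ/mol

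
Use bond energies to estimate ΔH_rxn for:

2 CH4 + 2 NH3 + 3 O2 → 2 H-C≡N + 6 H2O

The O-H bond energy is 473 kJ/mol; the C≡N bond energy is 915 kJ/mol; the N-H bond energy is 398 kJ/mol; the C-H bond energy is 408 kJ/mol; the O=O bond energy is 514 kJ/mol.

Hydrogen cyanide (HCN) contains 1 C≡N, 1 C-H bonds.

ΔH ≈ −1128 kJ

Bonds broken (reactants):
  C-H: 8 × 408 = 3264
  N-H: 6 × 398 = 2388
  O=O: 3 × 514 = 1542
  Σ(broken) = 7194 kJ
Bonds formed (products):
  C≡N: 2 × 915 = 1830
  C-H: 2 × 408 = 816
  O-H: 12 × 473 = 5676
  Σ(formed) = 8322 kJ
ΔH = Σ(broken) − Σ(formed) = 7194 − 8322 = −1128 kJ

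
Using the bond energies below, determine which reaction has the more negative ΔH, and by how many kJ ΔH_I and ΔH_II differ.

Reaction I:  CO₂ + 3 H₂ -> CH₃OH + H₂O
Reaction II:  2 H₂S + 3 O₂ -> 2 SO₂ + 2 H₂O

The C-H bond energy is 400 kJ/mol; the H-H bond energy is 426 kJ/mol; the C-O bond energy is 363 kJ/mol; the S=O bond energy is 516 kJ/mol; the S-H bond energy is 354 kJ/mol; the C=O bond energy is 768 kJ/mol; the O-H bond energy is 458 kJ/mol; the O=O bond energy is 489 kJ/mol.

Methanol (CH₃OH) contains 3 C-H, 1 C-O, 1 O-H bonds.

Reaction I:
  Bonds broken (reactants):
    C=O: 2 × 768 = 1536
    H-H: 3 × 426 = 1278
    Σ(broken) = 2814 kJ
  Bonds formed (products):
    C-H: 3 × 400 = 1200
    C-O: 1 × 363 = 363
    O-H: 3 × 458 = 1374
    Σ(formed) = 2937 kJ
  ΔH_I = 2814 − 2937 = −123 kJ
Reaction II:
  Bonds broken (reactants):
    O=O: 3 × 489 = 1467
    S-H: 4 × 354 = 1416
    Σ(broken) = 2883 kJ
  Bonds formed (products):
    O-H: 4 × 458 = 1832
    S=O: 4 × 516 = 2064
    Σ(formed) = 3896 kJ
  ΔH_II = 2883 − 3896 = −1013 kJ
ΔH_I − ΔH_II = +890 kJ, so reaction II has the more negative ΔH; |ΔH_I − ΔH_II| = 890 kJ.

Reaction II, by 890 kJ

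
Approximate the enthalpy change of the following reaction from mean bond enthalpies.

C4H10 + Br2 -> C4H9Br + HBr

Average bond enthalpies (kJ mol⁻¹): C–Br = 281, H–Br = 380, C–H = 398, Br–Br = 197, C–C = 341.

ΔH ≈ −66 kJ

Bonds broken (reactants):
  Br–Br: 1 × 197 = 197
  C–C: 3 × 341 = 1023
  C–H: 10 × 398 = 3980
  Σ(broken) = 5200 kJ
Bonds formed (products):
  C–Br: 1 × 281 = 281
  C–C: 3 × 341 = 1023
  C–H: 9 × 398 = 3582
  H–Br: 1 × 380 = 380
  Σ(formed) = 5266 kJ
ΔH = Σ(broken) − Σ(formed) = 5200 − 5266 = −66 kJ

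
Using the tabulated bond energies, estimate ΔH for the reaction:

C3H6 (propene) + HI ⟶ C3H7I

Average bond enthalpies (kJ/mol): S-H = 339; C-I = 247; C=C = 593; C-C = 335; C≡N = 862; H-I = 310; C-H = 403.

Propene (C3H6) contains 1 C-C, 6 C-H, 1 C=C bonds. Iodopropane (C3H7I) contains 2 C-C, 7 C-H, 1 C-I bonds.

ΔH ≈ −82 kJ

Bonds broken (reactants):
  C-C: 1 × 335 = 335
  C-H: 6 × 403 = 2418
  C=C: 1 × 593 = 593
  H-I: 1 × 310 = 310
  Σ(broken) = 3656 kJ
Bonds formed (products):
  C-C: 2 × 335 = 670
  C-H: 7 × 403 = 2821
  C-I: 1 × 247 = 247
  Σ(formed) = 3738 kJ
ΔH = Σ(broken) − Σ(formed) = 3656 − 3738 = −82 kJ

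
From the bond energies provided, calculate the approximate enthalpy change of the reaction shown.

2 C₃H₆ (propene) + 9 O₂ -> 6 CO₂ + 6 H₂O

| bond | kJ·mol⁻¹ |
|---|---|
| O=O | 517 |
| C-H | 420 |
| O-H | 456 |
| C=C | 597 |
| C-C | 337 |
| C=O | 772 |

ΔH ≈ −3175 kJ

Bonds broken (reactants):
  C-C: 2 × 337 = 674
  C-H: 12 × 420 = 5040
  C=C: 2 × 597 = 1194
  O=O: 9 × 517 = 4653
  Σ(broken) = 11561 kJ
Bonds formed (products):
  C=O: 12 × 772 = 9264
  O-H: 12 × 456 = 5472
  Σ(formed) = 14736 kJ
ΔH = Σ(broken) − Σ(formed) = 11561 − 14736 = −3175 kJ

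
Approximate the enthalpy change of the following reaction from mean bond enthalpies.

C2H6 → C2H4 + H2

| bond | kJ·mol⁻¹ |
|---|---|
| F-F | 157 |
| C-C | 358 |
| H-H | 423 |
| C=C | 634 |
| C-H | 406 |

ΔH ≈ +113 kJ

Bonds broken (reactants):
  C-C: 1 × 358 = 358
  C-H: 6 × 406 = 2436
  Σ(broken) = 2794 kJ
Bonds formed (products):
  C-H: 4 × 406 = 1624
  C=C: 1 × 634 = 634
  H-H: 1 × 423 = 423
  Σ(formed) = 2681 kJ
ΔH = Σ(broken) − Σ(formed) = 2794 − 2681 = +113 kJ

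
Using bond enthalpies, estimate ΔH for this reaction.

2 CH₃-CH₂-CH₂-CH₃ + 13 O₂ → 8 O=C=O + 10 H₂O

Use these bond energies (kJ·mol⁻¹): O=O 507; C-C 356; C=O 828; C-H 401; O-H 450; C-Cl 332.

Bonds broken (reactants):
  C-C: 6 × 356 = 2136
  C-H: 20 × 401 = 8020
  O=O: 13 × 507 = 6591
  Σ(broken) = 16747 kJ
Bonds formed (products):
  C=O: 16 × 828 = 13248
  O-H: 20 × 450 = 9000
  Σ(formed) = 22248 kJ
ΔH = Σ(broken) − Σ(formed) = 16747 − 22248 = −5501 kJ

ΔH ≈ −5501 kJ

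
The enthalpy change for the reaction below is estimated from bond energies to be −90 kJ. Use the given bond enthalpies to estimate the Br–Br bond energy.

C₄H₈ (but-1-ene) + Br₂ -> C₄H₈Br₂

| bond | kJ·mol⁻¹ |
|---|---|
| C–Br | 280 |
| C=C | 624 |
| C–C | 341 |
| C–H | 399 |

D(Br–Br) ≈ 187 kJ/mol

Let D be the Br–Br bond energy.
Σ(broken) = 1×D + 2×341 + 8×399 + 1×624 = 4498 + D
Σ(formed) = 2×280 + 3×341 + 8×399 = 4775
ΔH = Σ(broken) − Σ(formed) = (4498 + D) − (4775) = −277 + D
Setting this equal to −90 kJ gives D = 187 kJ/mol.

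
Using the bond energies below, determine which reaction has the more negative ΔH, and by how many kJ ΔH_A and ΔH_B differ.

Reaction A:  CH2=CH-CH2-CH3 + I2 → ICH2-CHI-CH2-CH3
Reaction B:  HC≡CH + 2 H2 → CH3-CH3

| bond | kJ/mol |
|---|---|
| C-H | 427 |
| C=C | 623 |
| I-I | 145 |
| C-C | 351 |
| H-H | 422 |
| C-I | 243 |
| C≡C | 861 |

Reaction A:
  Bonds broken (reactants):
    C-C: 2 × 351 = 702
    C-H: 8 × 427 = 3416
    C=C: 1 × 623 = 623
    I-I: 1 × 145 = 145
    Σ(broken) = 4886 kJ
  Bonds formed (products):
    C-C: 3 × 351 = 1053
    C-H: 8 × 427 = 3416
    C-I: 2 × 243 = 486
    Σ(formed) = 4955 kJ
  ΔH_A = 4886 − 4955 = −69 kJ
Reaction B:
  Bonds broken (reactants):
    C≡C: 1 × 861 = 861
    C-H: 2 × 427 = 854
    H-H: 2 × 422 = 844
    Σ(broken) = 2559 kJ
  Bonds formed (products):
    C-C: 1 × 351 = 351
    C-H: 6 × 427 = 2562
    Σ(formed) = 2913 kJ
  ΔH_B = 2559 − 2913 = −354 kJ
ΔH_A − ΔH_B = +285 kJ, so reaction B has the more negative ΔH; |ΔH_A − ΔH_B| = 285 kJ.

Reaction B, by 285 kJ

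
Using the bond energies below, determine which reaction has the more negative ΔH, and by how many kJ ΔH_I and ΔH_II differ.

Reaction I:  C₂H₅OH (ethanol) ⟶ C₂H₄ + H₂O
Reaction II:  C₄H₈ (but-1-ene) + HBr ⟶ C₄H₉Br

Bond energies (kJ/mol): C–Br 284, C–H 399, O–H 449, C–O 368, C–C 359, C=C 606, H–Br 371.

Reaction I:
  Bonds broken (reactants):
    C–C: 1 × 359 = 359
    C–H: 5 × 399 = 1995
    C–O: 1 × 368 = 368
    O–H: 1 × 449 = 449
    Σ(broken) = 3171 kJ
  Bonds formed (products):
    C–H: 4 × 399 = 1596
    C=C: 1 × 606 = 606
    O–H: 2 × 449 = 898
    Σ(formed) = 3100 kJ
  ΔH_I = 3171 − 3100 = +71 kJ
Reaction II:
  Bonds broken (reactants):
    C–C: 2 × 359 = 718
    C–H: 8 × 399 = 3192
    C=C: 1 × 606 = 606
    H–Br: 1 × 371 = 371
    Σ(broken) = 4887 kJ
  Bonds formed (products):
    C–Br: 1 × 284 = 284
    C–C: 3 × 359 = 1077
    C–H: 9 × 399 = 3591
    Σ(formed) = 4952 kJ
  ΔH_II = 4887 − 4952 = −65 kJ
ΔH_I − ΔH_II = +136 kJ, so reaction II has the more negative ΔH; |ΔH_I − ΔH_II| = 136 kJ.

Reaction II, by 136 kJ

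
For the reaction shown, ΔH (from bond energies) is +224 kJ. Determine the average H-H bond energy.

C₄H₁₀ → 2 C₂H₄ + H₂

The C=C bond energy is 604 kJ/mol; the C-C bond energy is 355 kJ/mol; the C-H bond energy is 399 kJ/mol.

D(H-H) ≈ 431 kJ/mol

Let D be the H-H bond energy.
Σ(broken) = 3×355 + 10×399 = 5055
Σ(formed) = 8×399 + 2×604 + 1×D = 4400 + D
ΔH = Σ(broken) − Σ(formed) = (5055) − (4400 + D) = +655 − D
Setting this equal to +224 kJ gives D = 431 kJ/mol.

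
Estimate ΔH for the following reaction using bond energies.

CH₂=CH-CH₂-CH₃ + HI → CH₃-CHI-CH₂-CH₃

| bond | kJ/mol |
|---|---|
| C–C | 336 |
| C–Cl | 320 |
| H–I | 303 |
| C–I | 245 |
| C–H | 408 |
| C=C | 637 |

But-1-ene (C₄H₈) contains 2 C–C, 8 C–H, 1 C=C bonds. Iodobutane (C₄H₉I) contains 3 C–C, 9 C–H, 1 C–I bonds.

Bonds broken (reactants):
  C–C: 2 × 336 = 672
  C–H: 8 × 408 = 3264
  C=C: 1 × 637 = 637
  H–I: 1 × 303 = 303
  Σ(broken) = 4876 kJ
Bonds formed (products):
  C–C: 3 × 336 = 1008
  C–H: 9 × 408 = 3672
  C–I: 1 × 245 = 245
  Σ(formed) = 4925 kJ
ΔH = Σ(broken) − Σ(formed) = 4876 − 4925 = −49 kJ

ΔH ≈ −49 kJ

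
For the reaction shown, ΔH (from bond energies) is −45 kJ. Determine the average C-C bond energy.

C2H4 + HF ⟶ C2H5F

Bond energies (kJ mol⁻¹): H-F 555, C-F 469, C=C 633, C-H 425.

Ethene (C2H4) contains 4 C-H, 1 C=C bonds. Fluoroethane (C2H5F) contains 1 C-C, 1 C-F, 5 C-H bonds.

D(C-C) ≈ 339 kJ/mol

Let D be the C-C bond energy.
Σ(broken) = 4×425 + 1×633 + 1×555 = 2888
Σ(formed) = 1×D + 1×469 + 5×425 = 2594 + D
ΔH = Σ(broken) − Σ(formed) = (2888) − (2594 + D) = +294 − D
Setting this equal to −45 kJ gives D = 339 kJ/mol.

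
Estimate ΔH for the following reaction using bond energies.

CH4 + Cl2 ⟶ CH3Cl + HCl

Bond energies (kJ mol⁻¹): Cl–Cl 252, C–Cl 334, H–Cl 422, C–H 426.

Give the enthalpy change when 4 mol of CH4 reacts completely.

ΔH = −312 kJ

Bonds broken (reactants):
  C–H: 4 × 426 = 1704
  Cl–Cl: 1 × 252 = 252
  Σ(broken) = 1956 kJ
Bonds formed (products):
  C–Cl: 1 × 334 = 334
  C–H: 3 × 426 = 1278
  H–Cl: 1 × 422 = 422
  Σ(formed) = 2034 kJ
ΔH = Σ(broken) − Σ(formed) = 1956 − 2034 = −78 kJ
For 4× the reaction as written: 4 × (−78) = −312 kJ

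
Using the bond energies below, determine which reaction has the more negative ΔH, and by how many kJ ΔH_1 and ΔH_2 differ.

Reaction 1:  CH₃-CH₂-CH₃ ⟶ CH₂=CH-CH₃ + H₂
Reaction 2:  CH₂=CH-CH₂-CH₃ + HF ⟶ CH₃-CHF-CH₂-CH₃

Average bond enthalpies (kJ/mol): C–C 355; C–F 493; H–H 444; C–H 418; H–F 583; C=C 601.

Reaction 2, by 228 kJ

Reaction 1:
  Bonds broken (reactants):
    C–C: 2 × 355 = 710
    C–H: 8 × 418 = 3344
    Σ(broken) = 4054 kJ
  Bonds formed (products):
    C–C: 1 × 355 = 355
    C–H: 6 × 418 = 2508
    C=C: 1 × 601 = 601
    H–H: 1 × 444 = 444
    Σ(formed) = 3908 kJ
  ΔH_1 = 4054 − 3908 = +146 kJ
Reaction 2:
  Bonds broken (reactants):
    C–C: 2 × 355 = 710
    C–H: 8 × 418 = 3344
    C=C: 1 × 601 = 601
    H–F: 1 × 583 = 583
    Σ(broken) = 5238 kJ
  Bonds formed (products):
    C–C: 3 × 355 = 1065
    C–F: 1 × 493 = 493
    C–H: 9 × 418 = 3762
    Σ(formed) = 5320 kJ
  ΔH_2 = 5238 − 5320 = −82 kJ
ΔH_1 − ΔH_2 = +228 kJ, so reaction 2 has the more negative ΔH; |ΔH_1 − ΔH_2| = 228 kJ.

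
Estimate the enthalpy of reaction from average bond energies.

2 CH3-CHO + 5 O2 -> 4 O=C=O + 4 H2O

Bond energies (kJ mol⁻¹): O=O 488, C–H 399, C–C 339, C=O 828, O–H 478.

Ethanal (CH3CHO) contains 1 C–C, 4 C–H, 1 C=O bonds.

ΔH ≈ −2482 kJ

Bonds broken (reactants):
  C–C: 2 × 339 = 678
  C–H: 8 × 399 = 3192
  C=O: 2 × 828 = 1656
  O=O: 5 × 488 = 2440
  Σ(broken) = 7966 kJ
Bonds formed (products):
  C=O: 8 × 828 = 6624
  O–H: 8 × 478 = 3824
  Σ(formed) = 10448 kJ
ΔH = Σ(broken) − Σ(formed) = 7966 − 10448 = −2482 kJ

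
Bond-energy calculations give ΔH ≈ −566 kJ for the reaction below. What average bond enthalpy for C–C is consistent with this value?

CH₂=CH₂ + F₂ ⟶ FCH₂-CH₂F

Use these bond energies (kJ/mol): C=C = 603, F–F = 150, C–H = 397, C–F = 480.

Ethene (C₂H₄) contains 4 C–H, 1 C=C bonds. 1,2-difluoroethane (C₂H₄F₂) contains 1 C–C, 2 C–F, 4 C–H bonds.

D(C–C) ≈ 359 kJ/mol

Let D be the C–C bond energy.
Σ(broken) = 4×397 + 1×603 + 1×150 = 2341
Σ(formed) = 1×D + 2×480 + 4×397 = 2548 + D
ΔH = Σ(broken) − Σ(formed) = (2341) − (2548 + D) = −207 − D
Setting this equal to −566 kJ gives D = 359 kJ/mol.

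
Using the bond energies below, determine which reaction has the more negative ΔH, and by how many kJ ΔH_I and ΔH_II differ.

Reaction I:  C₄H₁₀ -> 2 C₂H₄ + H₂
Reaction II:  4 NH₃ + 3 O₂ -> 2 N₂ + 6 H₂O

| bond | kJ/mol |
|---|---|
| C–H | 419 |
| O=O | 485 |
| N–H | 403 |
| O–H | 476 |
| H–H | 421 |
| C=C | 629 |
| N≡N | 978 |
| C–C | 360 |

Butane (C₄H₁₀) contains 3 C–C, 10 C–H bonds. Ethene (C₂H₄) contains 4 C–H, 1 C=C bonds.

Reaction II, by 1616 kJ

Reaction I:
  Bonds broken (reactants):
    C–C: 3 × 360 = 1080
    C–H: 10 × 419 = 4190
    Σ(broken) = 5270 kJ
  Bonds formed (products):
    C–H: 8 × 419 = 3352
    C=C: 2 × 629 = 1258
    H–H: 1 × 421 = 421
    Σ(formed) = 5031 kJ
  ΔH_I = 5270 − 5031 = +239 kJ
Reaction II:
  Bonds broken (reactants):
    N–H: 12 × 403 = 4836
    O=O: 3 × 485 = 1455
    Σ(broken) = 6291 kJ
  Bonds formed (products):
    N≡N: 2 × 978 = 1956
    O–H: 12 × 476 = 5712
    Σ(formed) = 7668 kJ
  ΔH_II = 6291 − 7668 = −1377 kJ
ΔH_I − ΔH_II = +1616 kJ, so reaction II has the more negative ΔH; |ΔH_I − ΔH_II| = 1616 kJ.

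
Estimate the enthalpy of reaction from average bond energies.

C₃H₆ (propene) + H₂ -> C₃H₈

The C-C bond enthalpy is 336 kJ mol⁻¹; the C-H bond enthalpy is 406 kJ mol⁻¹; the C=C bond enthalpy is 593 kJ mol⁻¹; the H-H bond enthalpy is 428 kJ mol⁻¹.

ΔH ≈ −127 kJ

Bonds broken (reactants):
  C-C: 1 × 336 = 336
  C-H: 6 × 406 = 2436
  C=C: 1 × 593 = 593
  H-H: 1 × 428 = 428
  Σ(broken) = 3793 kJ
Bonds formed (products):
  C-C: 2 × 336 = 672
  C-H: 8 × 406 = 3248
  Σ(formed) = 3920 kJ
ΔH = Σ(broken) − Σ(formed) = 3793 − 3920 = −127 kJ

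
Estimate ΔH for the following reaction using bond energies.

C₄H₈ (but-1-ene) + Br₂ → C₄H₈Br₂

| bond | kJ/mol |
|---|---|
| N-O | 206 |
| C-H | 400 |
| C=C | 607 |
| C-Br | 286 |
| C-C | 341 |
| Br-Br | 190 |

Bonds broken (reactants):
  Br-Br: 1 × 190 = 190
  C-C: 2 × 341 = 682
  C-H: 8 × 400 = 3200
  C=C: 1 × 607 = 607
  Σ(broken) = 4679 kJ
Bonds formed (products):
  C-Br: 2 × 286 = 572
  C-C: 3 × 341 = 1023
  C-H: 8 × 400 = 3200
  Σ(formed) = 4795 kJ
ΔH = Σ(broken) − Σ(formed) = 4679 − 4795 = −116 kJ

ΔH ≈ −116 kJ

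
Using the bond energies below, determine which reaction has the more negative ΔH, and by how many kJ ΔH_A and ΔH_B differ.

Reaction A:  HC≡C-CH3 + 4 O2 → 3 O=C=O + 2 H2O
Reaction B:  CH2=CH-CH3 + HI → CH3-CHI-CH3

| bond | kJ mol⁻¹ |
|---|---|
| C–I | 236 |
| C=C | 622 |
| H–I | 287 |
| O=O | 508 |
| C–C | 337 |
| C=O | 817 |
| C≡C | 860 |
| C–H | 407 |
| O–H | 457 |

Reaction A:
  Bonds broken (reactants):
    C≡C: 1 × 860 = 860
    C–C: 1 × 337 = 337
    C–H: 4 × 407 = 1628
    O=O: 4 × 508 = 2032
    Σ(broken) = 4857 kJ
  Bonds formed (products):
    C=O: 6 × 817 = 4902
    O–H: 4 × 457 = 1828
    Σ(formed) = 6730 kJ
  ΔH_A = 4857 − 6730 = −1873 kJ
Reaction B:
  Bonds broken (reactants):
    C–C: 1 × 337 = 337
    C–H: 6 × 407 = 2442
    C=C: 1 × 622 = 622
    H–I: 1 × 287 = 287
    Σ(broken) = 3688 kJ
  Bonds formed (products):
    C–C: 2 × 337 = 674
    C–H: 7 × 407 = 2849
    C–I: 1 × 236 = 236
    Σ(formed) = 3759 kJ
  ΔH_B = 3688 − 3759 = −71 kJ
ΔH_A − ΔH_B = −1802 kJ, so reaction A has the more negative ΔH; |ΔH_A − ΔH_B| = 1802 kJ.

Reaction A, by 1802 kJ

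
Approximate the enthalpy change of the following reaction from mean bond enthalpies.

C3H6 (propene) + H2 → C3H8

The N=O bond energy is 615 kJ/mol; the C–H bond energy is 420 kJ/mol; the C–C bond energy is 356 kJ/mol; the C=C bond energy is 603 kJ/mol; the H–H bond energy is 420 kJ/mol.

Bonds broken (reactants):
  C–C: 1 × 356 = 356
  C–H: 6 × 420 = 2520
  C=C: 1 × 603 = 603
  H–H: 1 × 420 = 420
  Σ(broken) = 3899 kJ
Bonds formed (products):
  C–C: 2 × 356 = 712
  C–H: 8 × 420 = 3360
  Σ(formed) = 4072 kJ
ΔH = Σ(broken) − Σ(formed) = 3899 − 4072 = −173 kJ

ΔH ≈ −173 kJ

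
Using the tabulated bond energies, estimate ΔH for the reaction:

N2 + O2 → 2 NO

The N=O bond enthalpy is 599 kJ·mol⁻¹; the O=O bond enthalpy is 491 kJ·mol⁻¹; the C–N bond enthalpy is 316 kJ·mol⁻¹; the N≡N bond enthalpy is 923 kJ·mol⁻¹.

Bonds broken (reactants):
  N≡N: 1 × 923 = 923
  O=O: 1 × 491 = 491
  Σ(broken) = 1414 kJ
Bonds formed (products):
  N=O: 2 × 599 = 1198
  Σ(formed) = 1198 kJ
ΔH = Σ(broken) − Σ(formed) = 1414 − 1198 = +216 kJ

ΔH ≈ +216 kJ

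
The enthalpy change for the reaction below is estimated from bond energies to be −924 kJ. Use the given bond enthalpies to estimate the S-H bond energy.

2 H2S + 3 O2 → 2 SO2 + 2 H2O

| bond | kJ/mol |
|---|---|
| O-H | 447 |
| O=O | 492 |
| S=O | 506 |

D(S-H) ≈ 353 kJ/mol

Let D be the S-H bond energy.
Σ(broken) = 3×492 + 4×D = 1476 + 4D
Σ(formed) = 4×447 + 4×506 = 3812
ΔH = Σ(broken) − Σ(formed) = (1476 + 4D) − (3812) = −2336 + 4D
Setting this equal to −924 kJ gives 4D = 1412, so D = 353 kJ/mol.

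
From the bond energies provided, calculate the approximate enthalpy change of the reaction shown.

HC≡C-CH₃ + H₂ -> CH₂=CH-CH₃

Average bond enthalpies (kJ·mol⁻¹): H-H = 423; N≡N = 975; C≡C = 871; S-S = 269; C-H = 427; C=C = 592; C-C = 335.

ΔH ≈ −152 kJ

Bonds broken (reactants):
  C≡C: 1 × 871 = 871
  C-C: 1 × 335 = 335
  C-H: 4 × 427 = 1708
  H-H: 1 × 423 = 423
  Σ(broken) = 3337 kJ
Bonds formed (products):
  C-C: 1 × 335 = 335
  C-H: 6 × 427 = 2562
  C=C: 1 × 592 = 592
  Σ(formed) = 3489 kJ
ΔH = Σ(broken) − Σ(formed) = 3337 − 3489 = −152 kJ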